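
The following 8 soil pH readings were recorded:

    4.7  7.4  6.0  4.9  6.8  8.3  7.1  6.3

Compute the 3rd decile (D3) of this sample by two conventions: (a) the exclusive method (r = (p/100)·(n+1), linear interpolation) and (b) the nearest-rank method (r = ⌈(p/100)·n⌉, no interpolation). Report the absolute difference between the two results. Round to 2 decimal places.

0.33

Sorted: 4.7, 4.9, 6.0, 6.3, 6.8, 7.1, 7.4, 8.3.
n = 8.
(a) r = 2.7; between ranks 2 (4.9) and 3 (6.0): 5.67.
(b) the nearest-rank method: rank 3 → 6.
|5.67 − 6| = 0.33.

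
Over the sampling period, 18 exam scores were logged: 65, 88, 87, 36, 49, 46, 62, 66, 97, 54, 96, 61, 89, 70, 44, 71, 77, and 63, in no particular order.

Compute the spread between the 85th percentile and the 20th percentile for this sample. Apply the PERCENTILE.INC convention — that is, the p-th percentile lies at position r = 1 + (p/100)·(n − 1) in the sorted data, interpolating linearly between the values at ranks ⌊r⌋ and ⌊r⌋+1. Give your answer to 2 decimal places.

Sorted: 36, 44, 46, 49, 54, 61, 62, 63, 65, 66, 70, 71, 77, 87, 88, 89, 96, 97.
n = 18.
P20: r = 4.4; ranks 4–5 are 49, 54; interpolating gives 51.
P85: r = 15.45; ranks 15–16 are 88, 89; interpolating gives 88.45.
Difference: 88.45 − 51 = 37.45.

37.45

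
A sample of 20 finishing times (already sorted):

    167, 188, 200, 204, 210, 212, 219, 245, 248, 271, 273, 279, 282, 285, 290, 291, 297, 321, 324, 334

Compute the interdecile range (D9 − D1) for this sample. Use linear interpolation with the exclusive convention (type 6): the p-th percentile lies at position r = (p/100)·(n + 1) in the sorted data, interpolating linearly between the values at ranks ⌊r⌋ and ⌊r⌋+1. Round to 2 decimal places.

134.50

n = 20.
P10: r = 2.1; ranks 2–3 are 188, 200; interpolating gives 189.2.
P90: r = 18.9; ranks 18–19 are 321, 324; interpolating gives 323.7.
Difference: 323.7 − 189.2 = 134.5.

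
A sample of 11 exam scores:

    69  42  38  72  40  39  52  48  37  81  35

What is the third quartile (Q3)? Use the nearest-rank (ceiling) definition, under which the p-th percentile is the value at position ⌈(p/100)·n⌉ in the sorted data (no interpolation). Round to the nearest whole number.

69

Sorted: 35, 37, 38, 39, 40, 42, 48, 52, 69, 72, 81.
n = 11.
Position = ⌈75/100 · 11⌉ = ⌈8.25⌉ = 9.
The value at rank 9 is 69.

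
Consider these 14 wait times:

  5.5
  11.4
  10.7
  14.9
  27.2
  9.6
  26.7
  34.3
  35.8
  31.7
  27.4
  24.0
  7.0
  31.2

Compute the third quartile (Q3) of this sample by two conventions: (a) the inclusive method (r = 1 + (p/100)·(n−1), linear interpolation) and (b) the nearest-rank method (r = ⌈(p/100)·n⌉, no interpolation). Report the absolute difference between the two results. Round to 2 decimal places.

0.95

Sorted: 5.5, 7.0, 9.6, 10.7, 11.4, 14.9, 24.0, 26.7, 27.2, 27.4, 31.2, 31.7, 34.3, 35.8.
n = 14.
(a) r = 10.75; between ranks 10 (27.4) and 11 (31.2): 30.25.
(b) the nearest-rank method: rank 11 → 31.2.
|30.25 − 31.2| = 0.95.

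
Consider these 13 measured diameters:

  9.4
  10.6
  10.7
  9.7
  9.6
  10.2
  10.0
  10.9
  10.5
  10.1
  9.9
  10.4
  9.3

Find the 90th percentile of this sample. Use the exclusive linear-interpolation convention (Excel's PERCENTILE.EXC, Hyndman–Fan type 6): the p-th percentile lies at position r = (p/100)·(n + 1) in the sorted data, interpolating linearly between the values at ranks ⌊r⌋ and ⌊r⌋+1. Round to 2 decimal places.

Sorted: 9.3, 9.4, 9.6, 9.7, 9.9, 10.0, 10.1, 10.2, 10.4, 10.5, 10.6, 10.7, 10.9.
n = 13.
r = (90/100)·(13 + 1) = 12.6.
Rank 12 is 10.7 and rank 13 is 10.9.
Interpolate: 10.7 + 0.6·(10.9 − 10.7) = 10.7 + 0.6·0.2 = 10.82.

10.82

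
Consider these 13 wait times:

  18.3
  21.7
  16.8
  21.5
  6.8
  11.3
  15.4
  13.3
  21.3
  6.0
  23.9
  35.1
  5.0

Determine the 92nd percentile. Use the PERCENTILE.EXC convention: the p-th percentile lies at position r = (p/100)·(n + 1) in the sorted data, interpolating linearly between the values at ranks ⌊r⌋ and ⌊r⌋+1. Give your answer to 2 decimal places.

33.76

Sorted: 5.0, 6.0, 6.8, 11.3, 13.3, 15.4, 16.8, 18.3, 21.3, 21.5, 21.7, 23.9, 35.1.
n = 13.
r = (92/100)·(13 + 1) = 12.88.
Rank 12 is 23.9 and rank 13 is 35.1.
Interpolate: 23.9 + 0.88·(35.1 − 23.9) = 23.9 + 0.88·11.2 = 33.756.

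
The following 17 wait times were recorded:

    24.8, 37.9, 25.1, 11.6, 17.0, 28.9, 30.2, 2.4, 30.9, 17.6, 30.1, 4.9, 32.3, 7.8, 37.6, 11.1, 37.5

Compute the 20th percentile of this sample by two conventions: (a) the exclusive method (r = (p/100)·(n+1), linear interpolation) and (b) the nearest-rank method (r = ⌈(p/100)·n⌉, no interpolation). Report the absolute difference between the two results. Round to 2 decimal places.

Sorted: 2.4, 4.9, 7.8, 11.1, 11.6, 17.0, 17.6, 24.8, 25.1, 28.9, 30.1, 30.2, 30.9, 32.3, 37.5, 37.6, 37.9.
n = 17.
(a) r = 3.6; between ranks 3 (7.8) and 4 (11.1): 9.78.
(b) the nearest-rank method: rank 4 → 11.1.
|9.78 − 11.1| = 1.32.

1.32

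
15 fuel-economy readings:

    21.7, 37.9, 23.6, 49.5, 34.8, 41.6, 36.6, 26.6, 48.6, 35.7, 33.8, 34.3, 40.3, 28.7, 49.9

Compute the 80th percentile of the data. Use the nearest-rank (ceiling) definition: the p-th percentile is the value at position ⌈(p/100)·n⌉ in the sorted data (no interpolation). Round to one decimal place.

41.6

Sorted: 21.7, 23.6, 26.6, 28.7, 33.8, 34.3, 34.8, 35.7, 36.6, 37.9, 40.3, 41.6, 48.6, 49.5, 49.9.
n = 15.
Position = ⌈80/100 · 15⌉ = ⌈12⌉ = 12.
The value at rank 12 is 41.6.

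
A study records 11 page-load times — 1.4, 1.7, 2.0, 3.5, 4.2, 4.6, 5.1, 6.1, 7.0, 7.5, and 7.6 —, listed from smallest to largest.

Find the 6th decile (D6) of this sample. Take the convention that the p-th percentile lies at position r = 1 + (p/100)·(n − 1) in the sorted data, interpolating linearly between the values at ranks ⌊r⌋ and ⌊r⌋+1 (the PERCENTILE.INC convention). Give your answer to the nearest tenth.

5.1

n = 11.
r = 1 + (60/100)·(11 − 1) = 1 + 6 = 7.
r is an integer, so P60 is the value at rank 7: 5.1.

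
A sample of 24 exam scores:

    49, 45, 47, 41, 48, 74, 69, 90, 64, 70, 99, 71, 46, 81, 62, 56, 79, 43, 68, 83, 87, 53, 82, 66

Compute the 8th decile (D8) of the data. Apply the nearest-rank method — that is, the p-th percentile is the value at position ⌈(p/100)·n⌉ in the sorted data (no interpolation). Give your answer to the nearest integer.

Sorted: 41, 43, 45, 46, 47, 48, 49, 53, 56, 62, 64, 66, 68, 69, 70, 71, 74, 79, 81, 82, 83, 87, 90, 99.
n = 24.
Position = ⌈80/100 · 24⌉ = ⌈19.2⌉ = 20.
The value at rank 20 is 82.

82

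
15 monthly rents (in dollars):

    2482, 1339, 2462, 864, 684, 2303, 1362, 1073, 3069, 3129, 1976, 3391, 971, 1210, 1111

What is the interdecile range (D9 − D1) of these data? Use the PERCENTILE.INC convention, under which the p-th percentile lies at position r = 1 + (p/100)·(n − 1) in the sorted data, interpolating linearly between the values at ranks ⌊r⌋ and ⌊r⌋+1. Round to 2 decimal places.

Sorted: 684, 864, 971, 1073, 1111, 1210, 1339, 1362, 1976, 2303, 2462, 2482, 3069, 3129, 3391.
n = 15.
P10: r = 2.4; ranks 2–3 are 864, 971; interpolating gives 906.8.
P90: r = 13.6; ranks 13–14 are 3069, 3129; interpolating gives 3105.
Difference: 3105 − 906.8 = 2198.2.

2198.20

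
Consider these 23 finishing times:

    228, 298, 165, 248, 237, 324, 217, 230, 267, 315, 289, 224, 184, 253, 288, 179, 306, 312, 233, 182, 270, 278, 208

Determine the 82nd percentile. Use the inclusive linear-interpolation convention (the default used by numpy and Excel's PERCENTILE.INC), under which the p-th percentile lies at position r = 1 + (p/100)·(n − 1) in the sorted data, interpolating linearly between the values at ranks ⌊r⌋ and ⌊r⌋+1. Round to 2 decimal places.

298.32

Sorted: 165, 179, 182, 184, 208, 217, 224, 228, 230, 233, 237, 248, 253, 267, 270, 278, 288, 289, 298, 306, 312, 315, 324.
n = 23.
r = 1 + (82/100)·(23 − 1) = 1 + 18.04 = 19.04.
Rank 19 is 298 and rank 20 is 306.
Interpolate: 298 + 0.04·(306 − 298) = 298 + 0.04·8 = 298.32.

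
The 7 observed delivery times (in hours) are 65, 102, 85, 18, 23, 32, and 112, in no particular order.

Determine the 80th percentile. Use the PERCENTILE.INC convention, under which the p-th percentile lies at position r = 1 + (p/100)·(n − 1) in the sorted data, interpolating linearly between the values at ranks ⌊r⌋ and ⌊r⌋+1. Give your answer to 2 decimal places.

98.60

Sorted: 18, 23, 32, 65, 85, 102, 112.
n = 7.
r = 1 + (80/100)·(7 − 1) = 1 + 4.8 = 5.8.
Rank 5 is 85 and rank 6 is 102.
Interpolate: 85 + 0.8·(102 − 85) = 85 + 0.8·17 = 98.6.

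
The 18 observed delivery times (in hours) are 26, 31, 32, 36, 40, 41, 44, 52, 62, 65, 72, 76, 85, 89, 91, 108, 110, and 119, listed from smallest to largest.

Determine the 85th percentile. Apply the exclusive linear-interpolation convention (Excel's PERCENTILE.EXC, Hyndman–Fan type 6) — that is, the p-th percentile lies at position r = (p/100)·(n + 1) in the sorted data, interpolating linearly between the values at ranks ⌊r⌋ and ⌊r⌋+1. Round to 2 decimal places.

n = 18.
r = (85/100)·(18 + 1) = 16.15.
Rank 16 is 108 and rank 17 is 110.
Interpolate: 108 + 0.15·(110 − 108) = 108 + 0.15·2 = 108.3.

108.30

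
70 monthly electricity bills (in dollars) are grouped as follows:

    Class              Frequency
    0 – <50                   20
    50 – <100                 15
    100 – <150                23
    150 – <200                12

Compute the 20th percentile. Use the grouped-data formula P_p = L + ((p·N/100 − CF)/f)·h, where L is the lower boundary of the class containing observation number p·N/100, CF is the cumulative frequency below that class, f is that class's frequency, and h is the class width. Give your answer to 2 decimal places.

35.00

N = 70; target position k = 20/100 · 70 = 14.
Cumulative frequencies: 20, 35, 58, 70.
Observation 14 falls in the class 0 – <50.
L = 0, CF = 0, f = 20, h = 50.
P20 = 0 + ((14 − 0)/20)·50 = 0 + 35 = 35.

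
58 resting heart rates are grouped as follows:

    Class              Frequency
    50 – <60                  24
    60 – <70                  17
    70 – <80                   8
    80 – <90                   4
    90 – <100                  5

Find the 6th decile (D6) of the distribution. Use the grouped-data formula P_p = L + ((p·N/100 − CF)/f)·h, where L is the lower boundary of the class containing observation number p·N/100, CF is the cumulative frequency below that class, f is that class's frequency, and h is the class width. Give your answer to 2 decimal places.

66.35

N = 58; target position k = 60/100 · 58 = 34.8.
Cumulative frequencies: 24, 41, 49, 53, 58.
Observation 34.8 falls in the class 60 – <70.
L = 60, CF = 24, f = 17, h = 10.
P60 = 60 + ((34.8 − 24)/17)·10 = 60 + 6.35294 = 66.3529.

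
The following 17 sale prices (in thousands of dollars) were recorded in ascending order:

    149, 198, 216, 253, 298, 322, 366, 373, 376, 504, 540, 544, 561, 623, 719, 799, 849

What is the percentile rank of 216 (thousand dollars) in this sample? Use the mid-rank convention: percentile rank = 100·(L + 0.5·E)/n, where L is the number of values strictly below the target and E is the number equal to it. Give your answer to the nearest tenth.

Count below 216: L = 2; count equal: E = 1; n = 17.
Percentile rank = 100·(2 + 0.5·1)/17 = 100·2.5/17 = 14.71.

14.7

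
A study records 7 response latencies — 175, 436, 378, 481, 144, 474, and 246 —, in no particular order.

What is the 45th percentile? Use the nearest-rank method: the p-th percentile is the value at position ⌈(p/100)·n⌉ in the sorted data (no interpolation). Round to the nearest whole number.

378

Sorted: 144, 175, 246, 378, 436, 474, 481.
n = 7.
Position = ⌈45/100 · 7⌉ = ⌈3.15⌉ = 4.
The value at rank 4 is 378.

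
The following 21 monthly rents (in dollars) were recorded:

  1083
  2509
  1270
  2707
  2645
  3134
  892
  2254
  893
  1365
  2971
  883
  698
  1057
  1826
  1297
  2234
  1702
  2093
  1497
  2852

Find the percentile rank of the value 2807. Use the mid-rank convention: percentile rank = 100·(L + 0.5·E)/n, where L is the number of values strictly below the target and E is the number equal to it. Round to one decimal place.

Sorted: 698, 883, 892, 893, 1057, 1083, 1270, 1297, 1365, 1497, 1702, 1826, 2093, 2234, 2254, 2509, 2645, 2707, 2852, 2971, 3134.
Count below 2807: L = 18; count equal: E = 0; n = 21.
Percentile rank = 100·(18 + 0.5·0)/21 = 100·18/21 = 85.71.

85.7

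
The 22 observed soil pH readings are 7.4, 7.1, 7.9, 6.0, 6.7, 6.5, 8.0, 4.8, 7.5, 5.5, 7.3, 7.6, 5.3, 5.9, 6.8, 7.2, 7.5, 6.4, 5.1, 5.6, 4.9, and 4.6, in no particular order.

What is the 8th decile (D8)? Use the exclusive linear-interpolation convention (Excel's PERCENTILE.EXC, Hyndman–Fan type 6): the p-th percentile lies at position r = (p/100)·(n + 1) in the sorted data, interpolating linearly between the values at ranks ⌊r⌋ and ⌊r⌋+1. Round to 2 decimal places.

Sorted: 4.6, 4.8, 4.9, 5.1, 5.3, 5.5, 5.6, 5.9, 6.0, 6.4, 6.5, 6.7, 6.8, 7.1, 7.2, 7.3, 7.4, 7.5, 7.5, 7.6, 7.9, 8.0.
n = 22.
r = (80/100)·(22 + 1) = 18.4.
Rank 18 is 7.5 and rank 19 is 7.5.
Interpolate: 7.5 + 0.4·(7.5 − 7.5) = 7.5 + 0.4·0 = 7.5.

7.50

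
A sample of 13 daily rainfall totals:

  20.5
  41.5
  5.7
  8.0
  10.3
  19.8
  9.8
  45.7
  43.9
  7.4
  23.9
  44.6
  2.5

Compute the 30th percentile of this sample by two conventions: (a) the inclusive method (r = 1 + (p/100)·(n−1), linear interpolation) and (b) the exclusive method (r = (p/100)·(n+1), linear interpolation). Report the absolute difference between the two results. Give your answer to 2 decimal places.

0.72

Sorted: 2.5, 5.7, 7.4, 8.0, 9.8, 10.3, 19.8, 20.5, 23.9, 41.5, 43.9, 44.6, 45.7.
n = 13.
(a) r = 4.6; between ranks 4 (8.0) and 5 (9.8): 9.08.
(b) r = 4.2; between ranks 4 (8.0) and 5 (9.8): 8.36.
|9.08 − 8.36| = 0.72.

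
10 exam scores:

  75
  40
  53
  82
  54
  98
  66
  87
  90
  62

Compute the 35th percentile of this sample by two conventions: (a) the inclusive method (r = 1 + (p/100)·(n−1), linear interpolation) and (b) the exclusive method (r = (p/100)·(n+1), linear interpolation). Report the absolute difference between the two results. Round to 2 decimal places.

1.80

Sorted: 40, 53, 54, 62, 66, 75, 82, 87, 90, 98.
n = 10.
(a) r = 4.15; between ranks 4 (62) and 5 (66): 62.6.
(b) r = 3.85; between ranks 3 (54) and 4 (62): 60.8.
|62.6 − 60.8| = 1.8.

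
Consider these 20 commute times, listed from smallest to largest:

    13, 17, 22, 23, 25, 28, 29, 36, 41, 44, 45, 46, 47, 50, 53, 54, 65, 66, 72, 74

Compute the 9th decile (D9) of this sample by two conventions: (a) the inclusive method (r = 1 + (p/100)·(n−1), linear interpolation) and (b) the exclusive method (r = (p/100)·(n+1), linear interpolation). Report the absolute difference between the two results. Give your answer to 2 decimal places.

n = 20.
(a) r = 18.1; between ranks 18 (66) and 19 (72): 66.6.
(b) r = 18.9; between ranks 18 (66) and 19 (72): 71.4.
|66.6 − 71.4| = 4.8.

4.80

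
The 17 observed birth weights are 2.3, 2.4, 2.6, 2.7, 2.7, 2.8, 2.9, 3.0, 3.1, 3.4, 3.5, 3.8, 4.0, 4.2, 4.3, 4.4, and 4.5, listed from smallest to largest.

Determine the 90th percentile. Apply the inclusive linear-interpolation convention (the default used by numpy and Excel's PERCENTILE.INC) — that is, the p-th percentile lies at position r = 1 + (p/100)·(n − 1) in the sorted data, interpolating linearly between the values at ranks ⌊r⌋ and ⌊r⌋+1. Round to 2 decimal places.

4.34

n = 17.
r = 1 + (90/100)·(17 − 1) = 1 + 14.4 = 15.4.
Rank 15 is 4.3 and rank 16 is 4.4.
Interpolate: 4.3 + 0.4·(4.4 − 4.3) = 4.3 + 0.4·0.1 = 4.34.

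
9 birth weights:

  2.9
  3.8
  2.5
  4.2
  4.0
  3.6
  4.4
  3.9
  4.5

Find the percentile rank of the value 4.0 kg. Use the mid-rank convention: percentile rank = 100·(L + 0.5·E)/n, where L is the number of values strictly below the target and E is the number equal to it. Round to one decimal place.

61.1

Sorted: 2.5, 2.9, 3.6, 3.8, 3.9, 4.0, 4.2, 4.4, 4.5.
Count below 4.0: L = 5; count equal: E = 1; n = 9.
Percentile rank = 100·(5 + 0.5·1)/9 = 100·5.5/9 = 61.11.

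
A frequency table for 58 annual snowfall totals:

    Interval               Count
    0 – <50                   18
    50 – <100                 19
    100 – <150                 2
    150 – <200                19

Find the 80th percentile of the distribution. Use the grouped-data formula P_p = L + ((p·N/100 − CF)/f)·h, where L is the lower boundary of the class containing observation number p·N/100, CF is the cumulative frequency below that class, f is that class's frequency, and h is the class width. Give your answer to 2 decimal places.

N = 58; target position k = 80/100 · 58 = 46.4.
Cumulative frequencies: 18, 37, 39, 58.
Observation 46.4 falls in the class 150 – <200.
L = 150, CF = 39, f = 19, h = 50.
P80 = 150 + ((46.4 − 39)/19)·50 = 150 + 19.4737 = 169.474.

169.47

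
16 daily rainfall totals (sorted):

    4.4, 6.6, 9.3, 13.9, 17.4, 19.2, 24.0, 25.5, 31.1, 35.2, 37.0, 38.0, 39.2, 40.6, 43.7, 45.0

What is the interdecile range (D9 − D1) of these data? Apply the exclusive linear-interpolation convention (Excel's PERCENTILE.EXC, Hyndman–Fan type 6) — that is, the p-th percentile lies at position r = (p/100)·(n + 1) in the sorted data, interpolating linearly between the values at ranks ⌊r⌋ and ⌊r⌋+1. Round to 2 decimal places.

n = 16.
P10: r = 1.7; ranks 1–2 are 4.4, 6.6; interpolating gives 5.94.
P90: r = 15.3; ranks 15–16 are 43.7, 45.0; interpolating gives 44.09.
Difference: 44.09 − 5.94 = 38.15.

38.15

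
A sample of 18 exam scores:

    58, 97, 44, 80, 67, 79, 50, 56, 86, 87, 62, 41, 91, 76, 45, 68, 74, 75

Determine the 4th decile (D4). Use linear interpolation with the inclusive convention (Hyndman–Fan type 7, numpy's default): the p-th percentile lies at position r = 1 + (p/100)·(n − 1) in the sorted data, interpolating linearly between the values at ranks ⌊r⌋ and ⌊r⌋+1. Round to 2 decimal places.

66.00

Sorted: 41, 44, 45, 50, 56, 58, 62, 67, 68, 74, 75, 76, 79, 80, 86, 87, 91, 97.
n = 18.
r = 1 + (40/100)·(18 − 1) = 1 + 6.8 = 7.8.
Rank 7 is 62 and rank 8 is 67.
Interpolate: 62 + 0.8·(67 − 62) = 62 + 0.8·5 = 66.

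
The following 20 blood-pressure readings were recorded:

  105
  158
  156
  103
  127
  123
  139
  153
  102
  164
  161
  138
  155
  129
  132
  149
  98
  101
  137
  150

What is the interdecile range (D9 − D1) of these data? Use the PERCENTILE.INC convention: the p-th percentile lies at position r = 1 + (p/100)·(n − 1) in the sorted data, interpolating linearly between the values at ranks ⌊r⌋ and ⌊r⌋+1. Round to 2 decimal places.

56.40

Sorted: 98, 101, 102, 103, 105, 123, 127, 129, 132, 137, 138, 139, 149, 150, 153, 155, 156, 158, 161, 164.
n = 20.
P10: r = 2.9; ranks 2–3 are 101, 102; interpolating gives 101.9.
P90: r = 18.1; ranks 18–19 are 158, 161; interpolating gives 158.3.
Difference: 158.3 − 101.9 = 56.4.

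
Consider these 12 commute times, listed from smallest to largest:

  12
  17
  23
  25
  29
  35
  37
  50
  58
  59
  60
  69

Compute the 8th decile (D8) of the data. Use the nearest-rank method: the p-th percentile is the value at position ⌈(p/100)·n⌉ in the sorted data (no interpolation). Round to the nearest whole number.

59

n = 12.
Position = ⌈80/100 · 12⌉ = ⌈9.6⌉ = 10.
The value at rank 10 is 59.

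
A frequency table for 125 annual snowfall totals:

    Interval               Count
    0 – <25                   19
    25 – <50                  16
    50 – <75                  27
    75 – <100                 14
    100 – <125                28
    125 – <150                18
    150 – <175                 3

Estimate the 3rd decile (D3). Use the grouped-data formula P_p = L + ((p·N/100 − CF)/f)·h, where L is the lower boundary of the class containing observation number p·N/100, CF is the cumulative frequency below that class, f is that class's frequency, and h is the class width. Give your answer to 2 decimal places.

N = 125; target position k = 30/100 · 125 = 37.5.
Cumulative frequencies: 19, 35, 62, 76, 104, 122, 125.
Observation 37.5 falls in the class 50 – <75.
L = 50, CF = 35, f = 27, h = 25.
P30 = 50 + ((37.5 − 35)/27)·25 = 50 + 2.31481 = 52.3148.

52.31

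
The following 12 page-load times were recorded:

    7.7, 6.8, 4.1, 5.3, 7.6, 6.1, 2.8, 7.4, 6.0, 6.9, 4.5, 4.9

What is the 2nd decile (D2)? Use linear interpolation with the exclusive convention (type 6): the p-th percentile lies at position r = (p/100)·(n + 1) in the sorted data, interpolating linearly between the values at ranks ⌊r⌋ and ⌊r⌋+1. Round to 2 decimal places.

4.34

Sorted: 2.8, 4.1, 4.5, 4.9, 5.3, 6.0, 6.1, 6.8, 6.9, 7.4, 7.6, 7.7.
n = 12.
r = (20/100)·(12 + 1) = 2.6.
Rank 2 is 4.1 and rank 3 is 4.5.
Interpolate: 4.1 + 0.6·(4.5 − 4.1) = 4.1 + 0.6·0.4 = 4.34.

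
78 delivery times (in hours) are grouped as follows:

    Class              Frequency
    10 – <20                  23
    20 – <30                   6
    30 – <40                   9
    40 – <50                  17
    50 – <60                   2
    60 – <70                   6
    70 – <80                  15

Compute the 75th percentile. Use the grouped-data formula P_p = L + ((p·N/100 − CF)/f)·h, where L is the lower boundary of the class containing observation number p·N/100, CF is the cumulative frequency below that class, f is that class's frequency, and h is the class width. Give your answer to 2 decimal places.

62.50

N = 78; target position k = 75/100 · 78 = 58.5.
Cumulative frequencies: 23, 29, 38, 55, 57, 63, 78.
Observation 58.5 falls in the class 60 – <70.
L = 60, CF = 57, f = 6, h = 10.
P75 = 60 + ((58.5 − 57)/6)·10 = 60 + 2.5 = 62.5.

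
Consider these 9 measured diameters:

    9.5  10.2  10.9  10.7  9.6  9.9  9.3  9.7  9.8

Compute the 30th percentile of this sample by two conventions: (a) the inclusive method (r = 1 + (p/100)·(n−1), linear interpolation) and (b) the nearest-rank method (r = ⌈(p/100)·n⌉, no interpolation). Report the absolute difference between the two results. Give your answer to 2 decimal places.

0.04

Sorted: 9.3, 9.5, 9.6, 9.7, 9.8, 9.9, 10.2, 10.7, 10.9.
n = 9.
(a) r = 3.4; between ranks 3 (9.6) and 4 (9.7): 9.64.
(b) the nearest-rank method: rank 3 → 9.6.
|9.64 − 9.6| = 0.04.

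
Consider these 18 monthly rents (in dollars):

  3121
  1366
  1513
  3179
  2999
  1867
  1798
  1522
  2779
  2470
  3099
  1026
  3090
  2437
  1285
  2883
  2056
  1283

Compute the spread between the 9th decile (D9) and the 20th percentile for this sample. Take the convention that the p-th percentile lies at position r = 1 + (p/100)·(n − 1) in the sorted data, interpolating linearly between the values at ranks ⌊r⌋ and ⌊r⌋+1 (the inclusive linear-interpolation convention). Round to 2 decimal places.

Sorted: 1026, 1283, 1285, 1366, 1513, 1522, 1798, 1867, 2056, 2437, 2470, 2779, 2883, 2999, 3090, 3099, 3121, 3179.
n = 18.
P20: r = 4.4; ranks 4–5 are 1366, 1513; interpolating gives 1424.8.
P90: r = 16.3; ranks 16–17 are 3099, 3121; interpolating gives 3105.6.
Difference: 3105.6 − 1424.8 = 1680.8.

1680.80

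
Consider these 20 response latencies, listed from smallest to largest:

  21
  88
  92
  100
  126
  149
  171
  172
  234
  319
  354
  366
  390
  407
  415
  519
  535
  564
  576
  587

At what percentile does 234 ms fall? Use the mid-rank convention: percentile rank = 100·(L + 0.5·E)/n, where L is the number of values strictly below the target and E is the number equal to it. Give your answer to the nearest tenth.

Count below 234: L = 8; count equal: E = 1; n = 20.
Percentile rank = 100·(8 + 0.5·1)/20 = 100·8.5/20 = 42.5.

42.5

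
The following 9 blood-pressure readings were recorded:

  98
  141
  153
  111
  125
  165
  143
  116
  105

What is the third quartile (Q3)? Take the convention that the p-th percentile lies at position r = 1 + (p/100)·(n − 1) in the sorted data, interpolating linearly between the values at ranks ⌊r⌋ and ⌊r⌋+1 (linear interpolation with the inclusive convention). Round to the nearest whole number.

143

Sorted: 98, 105, 111, 116, 125, 141, 143, 153, 165.
n = 9.
r = 1 + (75/100)·(9 − 1) = 1 + 6 = 7.
r is an integer, so P75 is the value at rank 7: 143.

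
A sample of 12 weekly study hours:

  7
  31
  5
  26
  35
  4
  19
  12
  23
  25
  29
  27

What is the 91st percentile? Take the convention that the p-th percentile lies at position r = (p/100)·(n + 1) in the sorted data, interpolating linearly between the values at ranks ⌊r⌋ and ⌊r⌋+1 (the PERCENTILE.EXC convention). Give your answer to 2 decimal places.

Sorted: 4, 5, 7, 12, 19, 23, 25, 26, 27, 29, 31, 35.
n = 12.
r = (91/100)·(12 + 1) = 11.83.
Rank 11 is 31 and rank 12 is 35.
Interpolate: 31 + 0.83·(35 − 31) = 31 + 0.83·4 = 34.32.

34.32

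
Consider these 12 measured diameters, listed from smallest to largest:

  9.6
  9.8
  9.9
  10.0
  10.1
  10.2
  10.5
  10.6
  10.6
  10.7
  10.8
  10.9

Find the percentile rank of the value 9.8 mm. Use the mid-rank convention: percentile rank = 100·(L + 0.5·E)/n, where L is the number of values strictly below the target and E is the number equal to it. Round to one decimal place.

12.5

Count below 9.8: L = 1; count equal: E = 1; n = 12.
Percentile rank = 100·(1 + 0.5·1)/12 = 100·1.5/12 = 12.5.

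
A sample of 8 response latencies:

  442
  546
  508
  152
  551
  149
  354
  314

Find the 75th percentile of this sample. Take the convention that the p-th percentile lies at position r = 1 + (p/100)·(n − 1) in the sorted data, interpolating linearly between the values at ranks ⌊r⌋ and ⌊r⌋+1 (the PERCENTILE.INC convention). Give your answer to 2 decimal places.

517.50

Sorted: 149, 152, 314, 354, 442, 508, 546, 551.
n = 8.
r = 1 + (75/100)·(8 − 1) = 1 + 5.25 = 6.25.
Rank 6 is 508 and rank 7 is 546.
Interpolate: 508 + 0.25·(546 − 508) = 508 + 0.25·38 = 517.5.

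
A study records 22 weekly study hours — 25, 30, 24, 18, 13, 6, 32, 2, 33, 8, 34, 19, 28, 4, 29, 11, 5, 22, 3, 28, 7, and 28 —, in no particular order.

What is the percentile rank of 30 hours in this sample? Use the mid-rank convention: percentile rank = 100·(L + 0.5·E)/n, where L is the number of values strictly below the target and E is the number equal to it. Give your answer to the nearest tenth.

Sorted: 2, 3, 4, 5, 6, 7, 8, 11, 13, 18, 19, 22, 24, 25, 28, 28, 28, 29, 30, 32, 33, 34.
Count below 30: L = 18; count equal: E = 1; n = 22.
Percentile rank = 100·(18 + 0.5·1)/22 = 100·18.5/22 = 84.09.

84.1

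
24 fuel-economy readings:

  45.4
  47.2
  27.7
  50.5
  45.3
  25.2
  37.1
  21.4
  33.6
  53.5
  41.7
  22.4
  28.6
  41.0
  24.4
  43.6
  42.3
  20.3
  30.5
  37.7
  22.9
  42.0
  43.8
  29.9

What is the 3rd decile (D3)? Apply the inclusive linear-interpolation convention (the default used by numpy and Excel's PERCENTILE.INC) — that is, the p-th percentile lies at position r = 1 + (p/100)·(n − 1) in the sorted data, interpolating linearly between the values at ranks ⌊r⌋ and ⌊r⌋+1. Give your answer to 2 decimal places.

Sorted: 20.3, 21.4, 22.4, 22.9, 24.4, 25.2, 27.7, 28.6, 29.9, 30.5, 33.6, 37.1, 37.7, 41.0, 41.7, 42.0, 42.3, 43.6, 43.8, 45.3, 45.4, 47.2, 50.5, 53.5.
n = 24.
r = 1 + (30/100)·(24 − 1) = 1 + 6.9 = 7.9.
Rank 7 is 27.7 and rank 8 is 28.6.
Interpolate: 27.7 + 0.9·(28.6 − 27.7) = 27.7 + 0.9·0.9 = 28.51.

28.51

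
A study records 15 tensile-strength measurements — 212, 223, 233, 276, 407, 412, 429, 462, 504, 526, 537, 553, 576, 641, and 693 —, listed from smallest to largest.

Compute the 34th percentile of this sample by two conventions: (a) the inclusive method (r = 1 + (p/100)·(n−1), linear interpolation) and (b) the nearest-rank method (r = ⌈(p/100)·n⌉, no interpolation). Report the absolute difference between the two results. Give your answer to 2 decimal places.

n = 15.
(a) r = 5.76; between ranks 5 (407) and 6 (412): 410.8.
(b) the nearest-rank method: rank 6 → 412.
|410.8 − 412| = 1.2.

1.20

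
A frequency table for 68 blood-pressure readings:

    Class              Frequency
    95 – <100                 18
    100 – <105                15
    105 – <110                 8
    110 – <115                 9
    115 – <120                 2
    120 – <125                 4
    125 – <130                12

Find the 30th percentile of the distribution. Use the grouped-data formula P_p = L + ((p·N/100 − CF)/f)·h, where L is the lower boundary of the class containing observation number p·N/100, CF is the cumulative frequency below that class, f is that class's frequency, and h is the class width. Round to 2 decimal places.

100.80

N = 68; target position k = 30/100 · 68 = 20.4.
Cumulative frequencies: 18, 33, 41, 50, 52, 56, 68.
Observation 20.4 falls in the class 100 – <105.
L = 100, CF = 18, f = 15, h = 5.
P30 = 100 + ((20.4 − 18)/15)·5 = 100 + 0.8 = 100.8.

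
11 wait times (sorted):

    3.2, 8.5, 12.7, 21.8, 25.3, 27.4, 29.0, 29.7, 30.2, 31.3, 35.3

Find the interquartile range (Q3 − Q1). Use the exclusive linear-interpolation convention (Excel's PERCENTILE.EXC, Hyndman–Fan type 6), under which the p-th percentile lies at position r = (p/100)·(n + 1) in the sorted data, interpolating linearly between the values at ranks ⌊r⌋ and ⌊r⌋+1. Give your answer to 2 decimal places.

17.50

n = 11.
P25: r = 3 (integer) → 12.7.
P75: r = 9 (integer) → 30.2.
Difference: 30.2 − 12.7 = 17.5.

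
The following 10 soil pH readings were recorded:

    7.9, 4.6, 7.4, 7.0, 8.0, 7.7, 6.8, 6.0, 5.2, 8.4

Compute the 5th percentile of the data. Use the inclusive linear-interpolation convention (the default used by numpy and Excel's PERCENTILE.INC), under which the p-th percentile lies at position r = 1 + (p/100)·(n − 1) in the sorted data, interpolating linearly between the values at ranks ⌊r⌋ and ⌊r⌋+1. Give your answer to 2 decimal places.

Sorted: 4.6, 5.2, 6.0, 6.8, 7.0, 7.4, 7.7, 7.9, 8.0, 8.4.
n = 10.
r = 1 + (5/100)·(10 − 1) = 1 + 0.45 = 1.45.
Rank 1 is 4.6 and rank 2 is 5.2.
Interpolate: 4.6 + 0.45·(5.2 − 4.6) = 4.6 + 0.45·0.6 = 4.87.

4.87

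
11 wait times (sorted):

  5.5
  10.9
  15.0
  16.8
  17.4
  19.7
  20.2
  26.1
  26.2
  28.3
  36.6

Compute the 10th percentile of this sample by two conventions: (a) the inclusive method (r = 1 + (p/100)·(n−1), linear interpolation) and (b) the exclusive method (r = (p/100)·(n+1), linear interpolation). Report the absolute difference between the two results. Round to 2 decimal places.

n = 11.
(a) r = 2 → value at rank 2 = 10.9.
(b) r = 1.2; between ranks 1 (5.5) and 2 (10.9): 6.58.
|10.9 − 6.58| = 4.32.

4.32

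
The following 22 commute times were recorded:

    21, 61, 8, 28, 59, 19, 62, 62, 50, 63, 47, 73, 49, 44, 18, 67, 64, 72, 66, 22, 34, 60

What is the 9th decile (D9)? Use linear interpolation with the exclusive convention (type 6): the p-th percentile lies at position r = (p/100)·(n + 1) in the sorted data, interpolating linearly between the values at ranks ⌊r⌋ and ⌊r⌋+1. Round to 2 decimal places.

Sorted: 8, 18, 19, 21, 22, 28, 34, 44, 47, 49, 50, 59, 60, 61, 62, 62, 63, 64, 66, 67, 72, 73.
n = 22.
r = (90/100)·(22 + 1) = 20.7.
Rank 20 is 67 and rank 21 is 72.
Interpolate: 67 + 0.7·(72 − 67) = 67 + 0.7·5 = 70.5.

70.50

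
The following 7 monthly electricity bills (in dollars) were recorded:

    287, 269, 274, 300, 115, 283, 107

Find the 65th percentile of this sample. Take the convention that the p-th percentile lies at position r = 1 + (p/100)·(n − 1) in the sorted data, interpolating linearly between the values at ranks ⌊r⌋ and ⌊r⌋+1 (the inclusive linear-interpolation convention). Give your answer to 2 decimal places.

Sorted: 107, 115, 269, 274, 283, 287, 300.
n = 7.
r = 1 + (65/100)·(7 − 1) = 1 + 3.9 = 4.9.
Rank 4 is 274 and rank 5 is 283.
Interpolate: 274 + 0.9·(283 − 274) = 274 + 0.9·9 = 282.1.

282.10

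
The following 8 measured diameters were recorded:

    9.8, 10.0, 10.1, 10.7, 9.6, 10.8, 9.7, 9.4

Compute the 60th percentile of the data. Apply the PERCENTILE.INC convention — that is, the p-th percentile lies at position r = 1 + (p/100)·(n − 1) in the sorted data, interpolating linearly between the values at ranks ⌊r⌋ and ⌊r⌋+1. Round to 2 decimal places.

Sorted: 9.4, 9.6, 9.7, 9.8, 10.0, 10.1, 10.7, 10.8.
n = 8.
r = 1 + (60/100)·(8 − 1) = 1 + 4.2 = 5.2.
Rank 5 is 10.0 and rank 6 is 10.1.
Interpolate: 10.0 + 0.2·(10.1 − 10.0) = 10.0 + 0.2·0.1 = 10.02.

10.02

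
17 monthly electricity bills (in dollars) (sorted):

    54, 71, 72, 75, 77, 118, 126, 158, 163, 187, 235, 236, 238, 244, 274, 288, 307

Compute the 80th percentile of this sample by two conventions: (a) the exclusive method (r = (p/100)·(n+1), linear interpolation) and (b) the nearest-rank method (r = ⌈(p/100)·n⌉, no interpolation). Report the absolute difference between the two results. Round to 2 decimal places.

n = 17.
(a) r = 14.4; between ranks 14 (244) and 15 (274): 256.
(b) the nearest-rank method: rank 14 → 244.
|256 − 244| = 12.

12.00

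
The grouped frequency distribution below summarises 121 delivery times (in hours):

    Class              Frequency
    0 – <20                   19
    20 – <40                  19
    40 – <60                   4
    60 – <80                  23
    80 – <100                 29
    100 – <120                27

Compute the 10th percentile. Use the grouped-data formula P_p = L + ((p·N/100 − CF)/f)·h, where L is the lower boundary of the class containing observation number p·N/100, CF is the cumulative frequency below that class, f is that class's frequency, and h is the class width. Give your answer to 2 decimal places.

12.74

N = 121; target position k = 10/100 · 121 = 12.1.
Cumulative frequencies: 19, 38, 42, 65, 94, 121.
Observation 12.1 falls in the class 0 – <20.
L = 0, CF = 0, f = 19, h = 20.
P10 = 0 + ((12.1 − 0)/19)·20 = 0 + 12.7368 = 12.7368.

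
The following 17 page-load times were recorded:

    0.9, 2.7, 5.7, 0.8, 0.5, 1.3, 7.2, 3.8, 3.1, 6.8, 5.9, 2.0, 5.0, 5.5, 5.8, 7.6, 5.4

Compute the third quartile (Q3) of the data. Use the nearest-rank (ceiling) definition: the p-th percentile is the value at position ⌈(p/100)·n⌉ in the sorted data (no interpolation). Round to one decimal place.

Sorted: 0.5, 0.8, 0.9, 1.3, 2.0, 2.7, 3.1, 3.8, 5.0, 5.4, 5.5, 5.7, 5.8, 5.9, 6.8, 7.2, 7.6.
n = 17.
Position = ⌈75/100 · 17⌉ = ⌈12.75⌉ = 13.
The value at rank 13 is 5.8.

5.8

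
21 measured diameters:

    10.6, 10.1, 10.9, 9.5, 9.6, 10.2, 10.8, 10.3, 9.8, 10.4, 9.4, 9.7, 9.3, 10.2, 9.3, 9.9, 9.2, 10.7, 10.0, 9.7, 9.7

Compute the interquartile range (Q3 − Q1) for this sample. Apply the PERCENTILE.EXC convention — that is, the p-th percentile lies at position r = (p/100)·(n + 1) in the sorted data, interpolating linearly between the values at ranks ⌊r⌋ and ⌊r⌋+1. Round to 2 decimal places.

0.80

Sorted: 9.2, 9.3, 9.3, 9.4, 9.5, 9.6, 9.7, 9.7, 9.7, 9.8, 9.9, 10.0, 10.1, 10.2, 10.2, 10.3, 10.4, 10.6, 10.7, 10.8, 10.9.
n = 21.
P25: r = 5.5; ranks 5–6 are 9.5, 9.6; interpolating gives 9.55.
P75: r = 16.5; ranks 16–17 are 10.3, 10.4; interpolating gives 10.35.
Difference: 10.35 − 9.55 = 0.8.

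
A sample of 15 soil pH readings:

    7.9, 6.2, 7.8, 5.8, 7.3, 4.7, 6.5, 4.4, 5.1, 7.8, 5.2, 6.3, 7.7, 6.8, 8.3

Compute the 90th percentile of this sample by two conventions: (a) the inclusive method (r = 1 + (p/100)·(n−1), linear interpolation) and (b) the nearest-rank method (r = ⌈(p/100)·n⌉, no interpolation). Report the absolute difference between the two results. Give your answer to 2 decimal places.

Sorted: 4.4, 4.7, 5.1, 5.2, 5.8, 6.2, 6.3, 6.5, 6.8, 7.3, 7.7, 7.8, 7.8, 7.9, 8.3.
n = 15.
(a) r = 13.6; between ranks 13 (7.8) and 14 (7.9): 7.86.
(b) the nearest-rank method: rank 14 → 7.9.
|7.86 − 7.9| = 0.04.

0.04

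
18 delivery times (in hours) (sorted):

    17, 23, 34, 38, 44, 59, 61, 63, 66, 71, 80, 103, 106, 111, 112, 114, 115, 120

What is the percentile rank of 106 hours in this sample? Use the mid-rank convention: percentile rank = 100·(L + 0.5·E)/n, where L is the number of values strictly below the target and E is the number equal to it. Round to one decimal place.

69.4

Count below 106: L = 12; count equal: E = 1; n = 18.
Percentile rank = 100·(12 + 0.5·1)/18 = 100·12.5/18 = 69.44.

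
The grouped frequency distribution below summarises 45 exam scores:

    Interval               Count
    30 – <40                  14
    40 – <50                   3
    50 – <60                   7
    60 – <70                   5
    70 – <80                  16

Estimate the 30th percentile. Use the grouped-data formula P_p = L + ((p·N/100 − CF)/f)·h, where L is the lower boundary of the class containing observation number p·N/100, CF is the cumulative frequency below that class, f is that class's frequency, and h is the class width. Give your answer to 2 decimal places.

N = 45; target position k = 30/100 · 45 = 13.5.
Cumulative frequencies: 14, 17, 24, 29, 45.
Observation 13.5 falls in the class 30 – <40.
L = 30, CF = 0, f = 14, h = 10.
P30 = 30 + ((13.5 − 0)/14)·10 = 30 + 9.64286 = 39.6429.

39.64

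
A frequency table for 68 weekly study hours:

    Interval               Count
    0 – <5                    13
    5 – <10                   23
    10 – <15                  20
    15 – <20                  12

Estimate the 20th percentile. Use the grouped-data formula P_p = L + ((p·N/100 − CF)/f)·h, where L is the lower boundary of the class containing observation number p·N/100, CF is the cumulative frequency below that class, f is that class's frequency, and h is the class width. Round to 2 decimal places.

N = 68; target position k = 20/100 · 68 = 13.6.
Cumulative frequencies: 13, 36, 56, 68.
Observation 13.6 falls in the class 5 – <10.
L = 5, CF = 13, f = 23, h = 5.
P20 = 5 + ((13.6 − 13)/23)·5 = 5 + 0.130435 = 5.13043.

5.13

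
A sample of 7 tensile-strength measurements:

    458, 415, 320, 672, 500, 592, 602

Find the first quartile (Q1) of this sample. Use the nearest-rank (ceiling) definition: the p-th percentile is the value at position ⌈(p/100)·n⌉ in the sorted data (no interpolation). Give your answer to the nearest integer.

Sorted: 320, 415, 458, 500, 592, 602, 672.
n = 7.
Position = ⌈25/100 · 7⌉ = ⌈1.75⌉ = 2.
The value at rank 2 is 415.

415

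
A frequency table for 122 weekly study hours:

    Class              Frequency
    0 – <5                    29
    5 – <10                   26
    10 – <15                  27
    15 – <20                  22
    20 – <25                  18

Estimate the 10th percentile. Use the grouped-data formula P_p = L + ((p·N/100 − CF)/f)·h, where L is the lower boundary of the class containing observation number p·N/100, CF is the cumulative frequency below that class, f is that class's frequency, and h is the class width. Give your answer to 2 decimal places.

2.10

N = 122; target position k = 10/100 · 122 = 12.2.
Cumulative frequencies: 29, 55, 82, 104, 122.
Observation 12.2 falls in the class 0 – <5.
L = 0, CF = 0, f = 29, h = 5.
P10 = 0 + ((12.2 − 0)/29)·5 = 0 + 2.10345 = 2.10345.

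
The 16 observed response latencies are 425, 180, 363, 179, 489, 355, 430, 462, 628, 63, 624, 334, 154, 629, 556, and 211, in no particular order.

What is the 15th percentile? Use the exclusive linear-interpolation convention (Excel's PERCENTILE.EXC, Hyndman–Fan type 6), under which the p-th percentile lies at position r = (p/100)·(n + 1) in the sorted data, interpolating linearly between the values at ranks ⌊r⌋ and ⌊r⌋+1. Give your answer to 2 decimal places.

167.75

Sorted: 63, 154, 179, 180, 211, 334, 355, 363, 425, 430, 462, 489, 556, 624, 628, 629.
n = 16.
r = (15/100)·(16 + 1) = 2.55.
Rank 2 is 154 and rank 3 is 179.
Interpolate: 154 + 0.55·(179 − 154) = 154 + 0.55·25 = 167.75.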